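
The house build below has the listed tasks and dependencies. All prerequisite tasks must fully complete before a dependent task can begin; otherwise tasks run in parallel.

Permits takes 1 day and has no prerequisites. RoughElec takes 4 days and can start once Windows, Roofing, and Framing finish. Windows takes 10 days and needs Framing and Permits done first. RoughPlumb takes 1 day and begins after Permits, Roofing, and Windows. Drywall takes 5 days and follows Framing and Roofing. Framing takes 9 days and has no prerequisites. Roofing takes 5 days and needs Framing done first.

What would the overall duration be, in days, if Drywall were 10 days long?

As given, the longest chain is Framing→Windows→RoughElec = 9+10+4 = 23, so the finish is 23 days.
Drywall is off the critical path — its longest chain is 19 days, giving 4 of slack.
Now Framing→Roofing→Drywall = 9+5+10 = 24 is longest, so the finish becomes 24 days.

24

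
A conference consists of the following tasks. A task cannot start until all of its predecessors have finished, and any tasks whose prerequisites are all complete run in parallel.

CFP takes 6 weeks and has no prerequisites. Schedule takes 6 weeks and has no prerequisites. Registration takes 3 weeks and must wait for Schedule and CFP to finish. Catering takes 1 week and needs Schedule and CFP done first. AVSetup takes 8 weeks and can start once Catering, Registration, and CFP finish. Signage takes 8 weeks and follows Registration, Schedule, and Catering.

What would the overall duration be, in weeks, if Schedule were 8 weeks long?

19

As given, the longest chain is Schedule→Registration→AVSetup = 6+3+8 = 17, so the finish is 17 weeks.
Schedule lies on that path, so at 8 weeks the path becomes 19 weeks.
That remains the longest chain; total 19 weeks.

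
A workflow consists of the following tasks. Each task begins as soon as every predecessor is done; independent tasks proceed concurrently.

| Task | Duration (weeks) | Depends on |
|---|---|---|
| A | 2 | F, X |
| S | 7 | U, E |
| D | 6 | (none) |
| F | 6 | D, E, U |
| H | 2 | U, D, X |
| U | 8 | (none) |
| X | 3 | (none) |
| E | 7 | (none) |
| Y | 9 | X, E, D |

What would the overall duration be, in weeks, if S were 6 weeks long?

Actual critical path: E→Y = 7+9 = 16 ⇒ 16 weeks.
S has 1 week of float (longest path through it is 15).
That remains the longest chain; total 16 weeks.

16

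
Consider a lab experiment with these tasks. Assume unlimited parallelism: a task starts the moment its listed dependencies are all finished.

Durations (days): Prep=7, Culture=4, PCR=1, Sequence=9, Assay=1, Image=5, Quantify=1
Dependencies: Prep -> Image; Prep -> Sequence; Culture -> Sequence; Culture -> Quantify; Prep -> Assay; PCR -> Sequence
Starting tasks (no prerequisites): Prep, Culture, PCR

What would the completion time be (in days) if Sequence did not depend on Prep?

13

With the dependency in place, Prep→Sequence = 7+9 = 16 sets the finish at 16 days.
Without Prep→Sequence, Sequence's earliest start moves from 7 to 4.
New critical path: Culture→Sequence = 4+9 = 13 ⇒ 13 days.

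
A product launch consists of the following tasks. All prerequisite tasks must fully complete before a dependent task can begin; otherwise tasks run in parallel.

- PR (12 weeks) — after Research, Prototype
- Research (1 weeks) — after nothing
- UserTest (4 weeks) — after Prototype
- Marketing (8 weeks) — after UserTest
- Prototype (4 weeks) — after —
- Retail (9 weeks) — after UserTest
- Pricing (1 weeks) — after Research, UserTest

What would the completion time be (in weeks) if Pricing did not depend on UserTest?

17

Before: longest chain Prototype→UserTest→Retail = 4+4+9 = 17, finish 17.
Without UserTest→Pricing, Pricing's earliest start moves from 8 to 1.
New critical path: Prototype→UserTest→Retail = 4+4+9 = 17 ⇒ 17 weeks.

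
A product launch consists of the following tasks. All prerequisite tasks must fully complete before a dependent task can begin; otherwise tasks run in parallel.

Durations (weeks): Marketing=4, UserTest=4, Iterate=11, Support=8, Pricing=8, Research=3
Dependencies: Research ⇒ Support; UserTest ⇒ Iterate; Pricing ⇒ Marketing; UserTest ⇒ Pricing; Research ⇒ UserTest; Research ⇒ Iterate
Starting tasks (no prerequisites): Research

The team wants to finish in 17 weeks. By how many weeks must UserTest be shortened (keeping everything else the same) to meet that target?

Current finish: 19 weeks; target: 17.
UserTest is on every critical path, so each week cut from UserTest cuts the finish by one (this holds down to a finish of 16).
Need 19 − 17 = 2 weeks off UserTest → UserTest becomes 2 weeks, finish becomes 17.

2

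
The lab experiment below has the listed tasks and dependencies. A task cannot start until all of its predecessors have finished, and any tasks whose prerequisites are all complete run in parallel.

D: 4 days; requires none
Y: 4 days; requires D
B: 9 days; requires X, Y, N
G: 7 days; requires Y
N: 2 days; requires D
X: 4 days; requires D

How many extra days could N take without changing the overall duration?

2

Critical path: D→Y→B = 4+4+9 = 17, so the finish is 17 days.
N finishes as early as 6 and must finish by 8.
So N can slip 8 − 6 = 2 days.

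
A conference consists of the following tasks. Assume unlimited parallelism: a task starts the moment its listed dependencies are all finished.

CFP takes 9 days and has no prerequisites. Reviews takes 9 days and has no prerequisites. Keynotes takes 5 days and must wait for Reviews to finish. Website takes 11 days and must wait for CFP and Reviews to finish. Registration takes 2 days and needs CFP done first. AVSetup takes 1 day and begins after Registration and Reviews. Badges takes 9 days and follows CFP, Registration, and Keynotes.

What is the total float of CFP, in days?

3

Critical path: Reviews→Keynotes→Badges = 9+5+9 = 23, so the finish is 23 days.
Longest path through CFP: 20 days (earliest finish 9, latest finish 12).
Slack of CFP = 3 − 0 = 3 days.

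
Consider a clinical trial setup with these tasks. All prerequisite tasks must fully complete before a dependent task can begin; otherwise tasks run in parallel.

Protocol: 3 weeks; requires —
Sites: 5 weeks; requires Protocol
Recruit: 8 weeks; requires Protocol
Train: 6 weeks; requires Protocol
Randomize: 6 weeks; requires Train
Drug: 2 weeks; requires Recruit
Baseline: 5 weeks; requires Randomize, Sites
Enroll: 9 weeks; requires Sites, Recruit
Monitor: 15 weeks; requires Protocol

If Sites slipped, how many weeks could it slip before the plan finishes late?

3

Protocol→Recruit→Enroll = 3+8+9 = 20 sets the makespan at 20 weeks.
Sites finishes as early as 8 and must finish by 11.
Float = 20 − 17 = 3.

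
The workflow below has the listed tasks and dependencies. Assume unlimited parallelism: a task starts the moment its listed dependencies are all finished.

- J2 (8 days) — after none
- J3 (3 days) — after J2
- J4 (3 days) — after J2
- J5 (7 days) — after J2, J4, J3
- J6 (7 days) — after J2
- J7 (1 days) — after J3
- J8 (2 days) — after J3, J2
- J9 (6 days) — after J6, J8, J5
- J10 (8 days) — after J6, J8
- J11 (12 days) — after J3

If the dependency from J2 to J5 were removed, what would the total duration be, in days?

24

Before: longest chain J2→J3→J5→J9 = 8+3+7+6 = 24, finish 24.
Dropping J2→J5 doesn't change J5's earliest start (11); another predecessor still binds.
New critical path: J2→J3→J5→J9 = 8+3+7+6 = 24 ⇒ 24 days.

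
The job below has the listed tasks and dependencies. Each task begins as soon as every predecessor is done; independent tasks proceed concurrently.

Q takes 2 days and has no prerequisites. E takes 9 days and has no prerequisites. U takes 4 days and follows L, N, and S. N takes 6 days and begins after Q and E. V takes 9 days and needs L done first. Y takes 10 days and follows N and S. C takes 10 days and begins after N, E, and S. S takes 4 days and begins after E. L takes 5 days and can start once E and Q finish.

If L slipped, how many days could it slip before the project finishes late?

2

The longest chain is E→N→C = 9+6+10 = 25; overall finish 25 days.
L finishes as early as 14 and must finish by 16.
So L can slip 16 − 14 = 2 days.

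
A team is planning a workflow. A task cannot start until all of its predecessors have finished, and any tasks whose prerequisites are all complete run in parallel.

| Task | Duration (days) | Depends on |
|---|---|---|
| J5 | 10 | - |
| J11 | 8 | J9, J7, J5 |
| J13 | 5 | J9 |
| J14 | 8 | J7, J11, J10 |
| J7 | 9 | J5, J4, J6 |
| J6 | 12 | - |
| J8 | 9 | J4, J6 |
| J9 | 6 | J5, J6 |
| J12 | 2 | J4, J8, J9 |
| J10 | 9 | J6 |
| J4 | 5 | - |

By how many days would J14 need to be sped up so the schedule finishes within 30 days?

Current finish: 37 days; target: 30.
J14 is on every critical path, so each day cut from J14 cuts the finish by one (this holds down to a finish of 30).
Need 37 − 30 = 7 days off J14 → J14 becomes 1 day, finish becomes 30.

7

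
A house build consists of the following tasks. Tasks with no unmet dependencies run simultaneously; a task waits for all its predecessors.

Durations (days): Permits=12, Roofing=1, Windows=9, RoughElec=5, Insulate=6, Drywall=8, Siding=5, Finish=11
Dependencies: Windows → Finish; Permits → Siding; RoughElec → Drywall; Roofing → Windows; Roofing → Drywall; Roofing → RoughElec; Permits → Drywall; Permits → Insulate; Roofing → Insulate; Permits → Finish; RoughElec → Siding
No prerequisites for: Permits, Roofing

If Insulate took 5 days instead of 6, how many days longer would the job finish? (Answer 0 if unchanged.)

The binding path is Permits→Finish = 12+11 = 23; finish at 23 days.
Insulate is off the critical path — its longest chain is 18 days, giving 5 of slack.
No other chain overtakes it, so the finish is 23 days.
Change in finish: 23 − 23 = +0 days.

0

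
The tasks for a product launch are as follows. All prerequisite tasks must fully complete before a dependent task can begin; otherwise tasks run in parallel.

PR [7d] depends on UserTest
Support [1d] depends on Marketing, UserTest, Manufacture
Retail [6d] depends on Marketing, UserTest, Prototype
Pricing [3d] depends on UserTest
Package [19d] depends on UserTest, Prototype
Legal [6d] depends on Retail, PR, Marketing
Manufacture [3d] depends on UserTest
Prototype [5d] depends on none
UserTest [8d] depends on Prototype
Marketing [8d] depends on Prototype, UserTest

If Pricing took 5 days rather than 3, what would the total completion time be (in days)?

Actual critical path: Prototype→UserTest→Marketing→Retail→Legal = 5+8+8+6+6 = 33 ⇒ 33 days.
Pricing has 17 days of float (longest path through it is 16).
The critical path is still Prototype→UserTest→Marketing→Retail→Legal; finish is now 33 days.

33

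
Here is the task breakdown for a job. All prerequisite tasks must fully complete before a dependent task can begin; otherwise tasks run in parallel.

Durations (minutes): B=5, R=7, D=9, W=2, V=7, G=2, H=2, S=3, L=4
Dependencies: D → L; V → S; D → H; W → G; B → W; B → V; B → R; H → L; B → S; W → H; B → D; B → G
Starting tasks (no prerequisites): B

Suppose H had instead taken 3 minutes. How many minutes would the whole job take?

21

The binding path is B→D→H→L = 5+9+2+4 = 20; finish at 20 minutes.
Since H is critical, the +1 change carries straight to that chain (now 21 minutes).
The critical path is still B→D→H→L; finish is now 21 minutes.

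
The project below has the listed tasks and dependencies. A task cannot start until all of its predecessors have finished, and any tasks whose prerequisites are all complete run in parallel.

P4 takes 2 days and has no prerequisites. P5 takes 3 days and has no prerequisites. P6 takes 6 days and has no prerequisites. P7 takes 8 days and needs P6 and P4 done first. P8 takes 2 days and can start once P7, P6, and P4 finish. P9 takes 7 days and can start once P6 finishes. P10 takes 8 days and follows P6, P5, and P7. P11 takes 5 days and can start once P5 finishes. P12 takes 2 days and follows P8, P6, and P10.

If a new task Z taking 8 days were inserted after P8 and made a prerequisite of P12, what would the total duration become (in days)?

26

Originally the schedule takes 24 days.
With Z inserted, P12 now waits for max(P8, P6, P10, Z).
New critical path: P6→P7→P8→Z→P12 = 6+8+2+8+2 = 26 ⇒ 26 days.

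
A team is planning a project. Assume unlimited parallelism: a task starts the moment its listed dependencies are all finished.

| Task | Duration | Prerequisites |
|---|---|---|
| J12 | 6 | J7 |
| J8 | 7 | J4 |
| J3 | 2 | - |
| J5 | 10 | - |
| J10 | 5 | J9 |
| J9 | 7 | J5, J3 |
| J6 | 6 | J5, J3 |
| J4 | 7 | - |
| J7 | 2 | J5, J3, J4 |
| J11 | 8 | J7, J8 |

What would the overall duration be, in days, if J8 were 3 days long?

22

Critical path before the change: J4→J8→J11 = 7+7+8 = 22 giving 22 days.
Since J8 is critical, the -4 change carries straight to that chain (now 18 days).
The binding chain switches to J5→J9→J10 = 10+7+5 = 22; finish 22 days.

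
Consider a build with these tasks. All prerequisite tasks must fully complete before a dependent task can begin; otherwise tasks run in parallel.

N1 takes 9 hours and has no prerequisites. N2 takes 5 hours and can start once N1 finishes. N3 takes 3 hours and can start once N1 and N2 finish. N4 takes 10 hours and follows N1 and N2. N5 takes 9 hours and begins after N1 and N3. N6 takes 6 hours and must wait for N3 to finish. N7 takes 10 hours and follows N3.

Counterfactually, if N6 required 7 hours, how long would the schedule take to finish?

27

The binding path is N1→N2→N3→N7 = 9+5+3+10 = 27; finish at 27 hours.
N6 is off the critical path — its longest chain is 23 hours, giving 4 of slack.
That remains the longest chain; total 27 hours.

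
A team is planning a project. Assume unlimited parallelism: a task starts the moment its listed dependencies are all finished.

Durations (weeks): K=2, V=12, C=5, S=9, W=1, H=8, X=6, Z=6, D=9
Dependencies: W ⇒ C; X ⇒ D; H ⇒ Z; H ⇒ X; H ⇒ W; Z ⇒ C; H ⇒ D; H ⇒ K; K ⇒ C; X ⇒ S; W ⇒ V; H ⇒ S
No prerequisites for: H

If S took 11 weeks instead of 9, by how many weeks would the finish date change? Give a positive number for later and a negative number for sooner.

The binding path is H→X→S = 8+6+9 = 23; finish at 23 weeks.
S is on the critical path; changing it to 11 makes that path 25 weeks.
That remains the longest chain; total 25 weeks.
Change in finish: 25 − 23 = +2 weeks.

2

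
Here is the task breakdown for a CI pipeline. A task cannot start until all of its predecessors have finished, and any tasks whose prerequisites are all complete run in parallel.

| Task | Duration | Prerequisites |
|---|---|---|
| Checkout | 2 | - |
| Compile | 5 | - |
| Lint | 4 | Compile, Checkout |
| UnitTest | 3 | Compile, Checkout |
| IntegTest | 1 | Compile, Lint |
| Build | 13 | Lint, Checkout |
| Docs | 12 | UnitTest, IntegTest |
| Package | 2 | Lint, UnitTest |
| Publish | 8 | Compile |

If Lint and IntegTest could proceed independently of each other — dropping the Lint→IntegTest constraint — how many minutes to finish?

Original critical path: Compile→Lint→IntegTest→Docs = 5+4+1+12 = 22 ⇒ 22 minutes.
Without Lint→IntegTest, IntegTest's earliest start moves from 9 to 5.
New critical path: Compile→Lint→Build = 5+4+13 = 22 ⇒ 22 minutes.

22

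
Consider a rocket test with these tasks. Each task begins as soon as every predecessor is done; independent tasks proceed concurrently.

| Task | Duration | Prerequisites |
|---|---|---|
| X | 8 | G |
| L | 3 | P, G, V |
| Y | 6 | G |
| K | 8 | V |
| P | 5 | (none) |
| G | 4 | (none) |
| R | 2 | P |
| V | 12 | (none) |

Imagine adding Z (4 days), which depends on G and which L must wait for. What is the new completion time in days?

Originally the rocket test takes 20 days.
With Z inserted, L now waits for max(P, G, V, Z).
New critical path: V→K = 12+8 = 20 ⇒ 20 days.

20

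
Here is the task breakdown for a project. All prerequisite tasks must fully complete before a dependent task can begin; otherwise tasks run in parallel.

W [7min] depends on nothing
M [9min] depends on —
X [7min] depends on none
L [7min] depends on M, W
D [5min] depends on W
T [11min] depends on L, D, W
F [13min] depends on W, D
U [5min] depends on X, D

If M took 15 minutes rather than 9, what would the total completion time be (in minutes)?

33

Actual critical path: M→L→T = 9+7+11 = 27 ⇒ 27 minutes.
Since M is critical, the +6 change carries straight to that chain (now 33 minutes).
No other chain overtakes it, so the finish is 33 minutes.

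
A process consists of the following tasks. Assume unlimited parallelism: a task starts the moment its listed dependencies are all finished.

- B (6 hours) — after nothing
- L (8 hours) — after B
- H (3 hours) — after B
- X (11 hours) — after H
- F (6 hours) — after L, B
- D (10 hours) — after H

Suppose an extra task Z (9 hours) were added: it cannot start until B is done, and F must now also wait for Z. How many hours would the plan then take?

Originally the plan takes 20 hours.
With Z inserted, F now waits for max(L, B, Z).
New critical path: B→Z→F = 6+9+6 = 21 ⇒ 21 hours.

21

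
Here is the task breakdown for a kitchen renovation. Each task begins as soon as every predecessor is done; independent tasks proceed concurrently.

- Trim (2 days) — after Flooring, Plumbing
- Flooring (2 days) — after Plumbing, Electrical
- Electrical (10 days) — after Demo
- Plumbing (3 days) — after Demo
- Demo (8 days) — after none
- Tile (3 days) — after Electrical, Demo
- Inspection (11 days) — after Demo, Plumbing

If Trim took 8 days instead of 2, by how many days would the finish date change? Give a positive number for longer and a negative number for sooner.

The binding path is Demo→Electrical→Flooring→Trim = 8+10+2+2 = 22; finish at 22 days.
Since Trim is critical, the +6 change carries straight to that chain (now 28 days).
That remains the longest chain; total 28 days.
Change in finish: 28 − 22 = +6 days.

6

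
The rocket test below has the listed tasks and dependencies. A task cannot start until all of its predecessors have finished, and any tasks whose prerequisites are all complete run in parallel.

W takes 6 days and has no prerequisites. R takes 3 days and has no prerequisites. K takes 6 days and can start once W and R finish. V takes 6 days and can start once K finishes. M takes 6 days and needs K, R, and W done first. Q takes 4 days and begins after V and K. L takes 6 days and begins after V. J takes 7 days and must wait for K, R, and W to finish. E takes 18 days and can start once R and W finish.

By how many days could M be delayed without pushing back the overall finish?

6

W→K→V→L = 6+6+6+6 = 24 sets the makespan at 24 days.
Longest path through M: 18 days (earliest finish 18, latest finish 24).
So M can slip 24 − 18 = 6 days.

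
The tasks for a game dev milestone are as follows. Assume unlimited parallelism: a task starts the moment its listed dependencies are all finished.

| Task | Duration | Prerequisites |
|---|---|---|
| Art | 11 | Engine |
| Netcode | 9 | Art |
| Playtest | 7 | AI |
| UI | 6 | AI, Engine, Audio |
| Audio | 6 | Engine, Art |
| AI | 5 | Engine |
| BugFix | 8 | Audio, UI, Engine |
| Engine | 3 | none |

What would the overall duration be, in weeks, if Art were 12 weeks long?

The binding path is Engine→Art→Audio→UI→BugFix = 3+11+6+6+8 = 34; finish at 34 weeks.
Since Art is critical, the +1 change carries straight to that chain (now 35 weeks).
That remains the longest chain; total 35 weeks.

35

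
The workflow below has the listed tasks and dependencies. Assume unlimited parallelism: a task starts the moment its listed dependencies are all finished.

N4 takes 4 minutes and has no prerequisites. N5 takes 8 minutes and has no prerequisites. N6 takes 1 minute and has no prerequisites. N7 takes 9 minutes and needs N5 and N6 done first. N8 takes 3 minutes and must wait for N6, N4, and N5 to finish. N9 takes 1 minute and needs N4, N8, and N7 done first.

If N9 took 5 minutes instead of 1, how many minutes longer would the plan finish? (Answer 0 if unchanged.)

4

The binding path is N5→N7→N9 = 8+9+1 = 18; finish at 18 minutes.
N9 lies on that path, so at 5 minutes the path becomes 22 minutes.
The critical path is still N5→N7→N9; finish is now 22 minutes.
Change in finish: 22 − 18 = +4 minutes.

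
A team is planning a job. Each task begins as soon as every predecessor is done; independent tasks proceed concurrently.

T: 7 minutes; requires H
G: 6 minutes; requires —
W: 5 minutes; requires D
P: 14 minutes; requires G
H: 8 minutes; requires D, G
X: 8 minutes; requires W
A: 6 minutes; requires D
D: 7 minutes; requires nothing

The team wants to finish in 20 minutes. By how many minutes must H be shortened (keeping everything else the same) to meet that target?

2

Current finish: 22 minutes; target: 20.
H is on every critical path, so each minute cut from H cuts the finish by one (this holds down to a finish of 20).
Need 22 − 20 = 2 minutes off H → H becomes 6 minutes, finish becomes 20.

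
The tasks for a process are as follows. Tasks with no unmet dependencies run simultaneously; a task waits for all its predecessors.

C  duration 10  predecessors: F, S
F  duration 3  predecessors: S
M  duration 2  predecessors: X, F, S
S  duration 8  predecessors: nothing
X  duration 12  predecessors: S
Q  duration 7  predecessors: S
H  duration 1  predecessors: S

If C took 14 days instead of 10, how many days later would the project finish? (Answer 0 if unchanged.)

Baseline: S→X→M = 8+12+2 = 22 → 22 days.
C is off the critical path — its longest chain is 21 days, giving 1 of slack.
New critical path: S→F→C = 8+3+14 = 25 ⇒ 25 days.
Change in finish: 25 − 22 = +3 days.

3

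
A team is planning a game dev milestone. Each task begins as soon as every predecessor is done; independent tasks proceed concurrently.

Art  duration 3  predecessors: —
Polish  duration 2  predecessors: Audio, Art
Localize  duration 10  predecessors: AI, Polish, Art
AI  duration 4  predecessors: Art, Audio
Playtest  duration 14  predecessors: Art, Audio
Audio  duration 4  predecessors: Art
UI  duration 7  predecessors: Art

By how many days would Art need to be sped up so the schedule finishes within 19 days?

Current finish: 21 days; target: 19.
Art is on every critical path, so each day cut from Art cuts the finish by one (this holds down to a finish of 19).
Need 21 − 19 = 2 days off Art → Art becomes 1 day, finish becomes 19.

2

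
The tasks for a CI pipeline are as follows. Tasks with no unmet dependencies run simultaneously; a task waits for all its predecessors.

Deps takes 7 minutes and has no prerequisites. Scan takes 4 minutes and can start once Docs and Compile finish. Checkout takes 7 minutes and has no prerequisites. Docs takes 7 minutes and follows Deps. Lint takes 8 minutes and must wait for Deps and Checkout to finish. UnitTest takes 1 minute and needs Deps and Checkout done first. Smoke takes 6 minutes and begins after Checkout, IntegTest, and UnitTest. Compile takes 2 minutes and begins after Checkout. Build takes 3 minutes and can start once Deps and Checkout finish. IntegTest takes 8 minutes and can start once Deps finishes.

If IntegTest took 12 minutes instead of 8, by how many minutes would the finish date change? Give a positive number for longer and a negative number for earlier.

As given, the longest chain is Deps→IntegTest→Smoke = 7+8+6 = 21, so the finish is 21 minutes.
IntegTest lies on that path, so at 12 minutes the path becomes 25 minutes.
That remains the longest chain; total 25 minutes.
Change in finish: 25 − 21 = +4 minutes.

4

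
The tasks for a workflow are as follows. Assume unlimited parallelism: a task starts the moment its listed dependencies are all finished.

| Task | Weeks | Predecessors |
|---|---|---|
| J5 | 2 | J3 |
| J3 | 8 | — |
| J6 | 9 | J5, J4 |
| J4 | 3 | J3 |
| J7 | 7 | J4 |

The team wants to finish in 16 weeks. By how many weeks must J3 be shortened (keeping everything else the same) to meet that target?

Current finish: 20 weeks; target: 16.
J3 is on every critical path, so each week cut from J3 cuts the finish by one (this holds down to a finish of 13).
Need 20 − 16 = 4 weeks off J3 → J3 becomes 4 weeks, finish becomes 16.

4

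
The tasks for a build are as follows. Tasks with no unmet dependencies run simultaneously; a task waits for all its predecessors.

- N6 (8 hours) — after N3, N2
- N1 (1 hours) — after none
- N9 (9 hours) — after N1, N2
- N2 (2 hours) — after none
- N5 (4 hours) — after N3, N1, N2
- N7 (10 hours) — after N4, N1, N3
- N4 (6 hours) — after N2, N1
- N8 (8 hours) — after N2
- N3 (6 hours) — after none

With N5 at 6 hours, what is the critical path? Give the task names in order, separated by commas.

Critical path before the change: N2→N4→N7 = 2+6+10 = 18 giving 18 hours.
N5 is off the critical path — its longest chain is 10 hours, giving 8 of slack.
No other chain overtakes it, so the finish is 18 hours.

N2, N4, N7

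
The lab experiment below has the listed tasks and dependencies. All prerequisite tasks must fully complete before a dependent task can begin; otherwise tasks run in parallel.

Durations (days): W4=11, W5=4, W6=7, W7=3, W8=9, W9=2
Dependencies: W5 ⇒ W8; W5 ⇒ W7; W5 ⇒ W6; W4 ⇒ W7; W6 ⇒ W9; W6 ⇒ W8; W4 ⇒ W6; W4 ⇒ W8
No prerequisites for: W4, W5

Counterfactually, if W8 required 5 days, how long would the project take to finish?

23

Actual critical path: W4→W6→W8 = 11+7+9 = 27 ⇒ 27 days.
W8 is on the critical path; changing it to 5 makes that path 23 days.
No other chain overtakes it, so the finish is 23 days.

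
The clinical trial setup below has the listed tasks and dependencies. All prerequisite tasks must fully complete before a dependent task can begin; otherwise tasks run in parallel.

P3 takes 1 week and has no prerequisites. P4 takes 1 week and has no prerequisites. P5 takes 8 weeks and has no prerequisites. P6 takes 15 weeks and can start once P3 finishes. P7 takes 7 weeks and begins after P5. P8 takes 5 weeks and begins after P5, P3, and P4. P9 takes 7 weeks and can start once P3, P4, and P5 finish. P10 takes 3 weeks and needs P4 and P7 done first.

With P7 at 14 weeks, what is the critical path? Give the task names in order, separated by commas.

Baseline: P5→P7→P10 = 8+7+3 = 18 → 18 weeks.
Since P7 is critical, the +7 change carries straight to that chain (now 25 weeks).
That remains the longest chain; total 25 weeks.

P5, P7, P10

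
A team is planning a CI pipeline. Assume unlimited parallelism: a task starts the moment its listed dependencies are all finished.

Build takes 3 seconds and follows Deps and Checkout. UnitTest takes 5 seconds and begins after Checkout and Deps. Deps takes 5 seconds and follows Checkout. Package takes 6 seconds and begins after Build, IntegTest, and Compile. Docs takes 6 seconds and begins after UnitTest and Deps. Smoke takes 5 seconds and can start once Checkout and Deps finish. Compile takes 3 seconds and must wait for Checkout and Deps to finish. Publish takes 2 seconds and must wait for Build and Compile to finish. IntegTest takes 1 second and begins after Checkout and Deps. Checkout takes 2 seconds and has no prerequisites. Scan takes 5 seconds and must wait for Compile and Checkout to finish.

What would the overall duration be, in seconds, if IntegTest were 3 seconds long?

The binding path is Checkout→Deps→UnitTest→Docs = 2+5+5+6 = 18; finish at 18 seconds.
IntegTest has 4 seconds of float (longest path through it is 14).
No other chain overtakes it, so the finish is 18 seconds.

18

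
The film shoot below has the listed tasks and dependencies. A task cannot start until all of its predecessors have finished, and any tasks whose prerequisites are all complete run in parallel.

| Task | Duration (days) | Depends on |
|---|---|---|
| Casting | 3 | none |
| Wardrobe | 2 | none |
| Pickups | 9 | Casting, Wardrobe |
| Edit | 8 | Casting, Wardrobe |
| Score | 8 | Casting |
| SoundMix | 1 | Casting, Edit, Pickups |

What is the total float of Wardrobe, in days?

Critical path: Casting→Pickups→SoundMix = 3+9+1 = 13, so the finish is 13 days.
Longest path through Wardrobe: 12 days (earliest finish 2, latest finish 3).
Float = 13 − 12 = 1.

1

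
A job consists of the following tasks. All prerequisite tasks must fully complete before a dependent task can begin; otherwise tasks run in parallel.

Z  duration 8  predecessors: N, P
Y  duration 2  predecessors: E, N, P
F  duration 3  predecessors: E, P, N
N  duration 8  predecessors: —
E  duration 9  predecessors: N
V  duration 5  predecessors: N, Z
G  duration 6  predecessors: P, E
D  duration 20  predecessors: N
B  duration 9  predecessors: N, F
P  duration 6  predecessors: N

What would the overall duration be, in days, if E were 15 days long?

Critical path before the change: N→E→F→B = 8+9+3+9 = 29 giving 29 days.
Since E is critical, the +6 change carries straight to that chain (now 35 days).
The critical path is still N→E→F→B; finish is now 35 days.

35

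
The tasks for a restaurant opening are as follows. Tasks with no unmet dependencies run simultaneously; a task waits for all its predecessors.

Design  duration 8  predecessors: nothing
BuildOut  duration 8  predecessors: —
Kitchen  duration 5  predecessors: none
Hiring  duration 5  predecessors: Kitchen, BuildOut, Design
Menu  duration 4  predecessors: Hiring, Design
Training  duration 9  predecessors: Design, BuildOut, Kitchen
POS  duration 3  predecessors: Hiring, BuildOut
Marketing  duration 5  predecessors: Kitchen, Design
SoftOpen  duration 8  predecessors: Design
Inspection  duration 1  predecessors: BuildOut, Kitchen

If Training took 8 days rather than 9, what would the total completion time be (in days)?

17

As given, the longest chain is Design→Training = 8+9 = 17, so the finish is 17 days.
Training is on the critical path; changing it to 8 makes that path 16 days.
New critical path: Design→Hiring→Menu = 8+5+4 = 17 ⇒ 17 days.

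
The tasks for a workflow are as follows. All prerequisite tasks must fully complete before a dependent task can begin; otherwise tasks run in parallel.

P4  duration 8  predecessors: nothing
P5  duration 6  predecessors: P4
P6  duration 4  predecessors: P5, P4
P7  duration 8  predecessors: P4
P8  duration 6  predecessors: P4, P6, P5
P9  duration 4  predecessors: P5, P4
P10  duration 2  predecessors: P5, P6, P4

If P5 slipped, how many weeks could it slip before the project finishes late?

0

The longest chain is P4→P5→P6→P8 = 8+6+4+6 = 24; overall finish 24 weeks.
Longest path through P5: 24 weeks (earliest finish 14, latest finish 14).
Float = 24 − 24 = 0.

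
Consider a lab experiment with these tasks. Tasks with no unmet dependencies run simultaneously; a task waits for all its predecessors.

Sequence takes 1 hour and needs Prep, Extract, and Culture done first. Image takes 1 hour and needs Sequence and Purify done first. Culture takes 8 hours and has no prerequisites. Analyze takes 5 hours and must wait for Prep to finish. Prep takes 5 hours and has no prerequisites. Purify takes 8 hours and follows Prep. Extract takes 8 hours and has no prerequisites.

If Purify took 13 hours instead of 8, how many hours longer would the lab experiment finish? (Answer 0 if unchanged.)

Critical path before the change: Prep→Purify→Image = 5+8+1 = 14 giving 14 hours.
Purify is on the critical path; changing it to 13 makes that path 19 hours.
That remains the longest chain; total 19 hours.
Change in finish: 19 − 14 = +5 hours.

5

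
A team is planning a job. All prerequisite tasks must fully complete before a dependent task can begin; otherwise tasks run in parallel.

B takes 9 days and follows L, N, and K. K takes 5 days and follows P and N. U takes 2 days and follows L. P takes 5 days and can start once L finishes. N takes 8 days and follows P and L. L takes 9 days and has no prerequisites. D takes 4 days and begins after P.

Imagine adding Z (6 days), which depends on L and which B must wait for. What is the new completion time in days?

36

Originally the plan takes 36 days.
With Z inserted, B now waits for max(L, N, K, Z).
New critical path: L→P→N→K→B = 9+5+8+5+9 = 36 ⇒ 36 days.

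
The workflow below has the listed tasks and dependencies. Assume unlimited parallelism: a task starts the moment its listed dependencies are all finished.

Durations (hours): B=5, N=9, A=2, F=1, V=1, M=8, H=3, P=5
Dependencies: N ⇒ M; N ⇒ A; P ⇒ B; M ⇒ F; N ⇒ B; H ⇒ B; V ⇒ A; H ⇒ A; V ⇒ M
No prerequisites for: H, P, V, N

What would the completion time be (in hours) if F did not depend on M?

17

With the dependency in place, N→M→F = 9+8+1 = 18 sets the finish at 18 hours.
Without M→F, F's earliest start moves from 17 to 0.
New critical path: N→M = 9+8 = 17 ⇒ 17 hours.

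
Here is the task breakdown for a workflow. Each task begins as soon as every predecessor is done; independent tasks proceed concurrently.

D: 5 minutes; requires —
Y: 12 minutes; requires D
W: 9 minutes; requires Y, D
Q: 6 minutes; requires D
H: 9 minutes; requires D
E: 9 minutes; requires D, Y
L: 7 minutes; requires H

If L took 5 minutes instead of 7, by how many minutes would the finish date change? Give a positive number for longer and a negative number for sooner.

Baseline: D→Y→W = 5+12+9 = 26 → 26 minutes.
L is off the critical path — its longest chain is 21 minutes, giving 5 of slack.
No other chain overtakes it, so the finish is 26 minutes.
Change in finish: 26 − 26 = +0 minutes.

0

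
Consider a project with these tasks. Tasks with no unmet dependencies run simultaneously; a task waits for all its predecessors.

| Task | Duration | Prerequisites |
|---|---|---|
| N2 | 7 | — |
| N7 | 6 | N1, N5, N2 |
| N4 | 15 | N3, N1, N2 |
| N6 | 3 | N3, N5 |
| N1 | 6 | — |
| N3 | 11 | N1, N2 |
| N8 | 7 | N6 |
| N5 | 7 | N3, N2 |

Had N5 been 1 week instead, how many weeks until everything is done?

The binding path is N2→N3→N5→N6→N8 = 7+11+7+3+7 = 35; finish at 35 weeks.
Since N5 is critical, the -6 change carries straight to that chain (now 29 weeks).
Now N2→N3→N4 = 7+11+15 = 33 is longest, so the finish becomes 33 weeks.

33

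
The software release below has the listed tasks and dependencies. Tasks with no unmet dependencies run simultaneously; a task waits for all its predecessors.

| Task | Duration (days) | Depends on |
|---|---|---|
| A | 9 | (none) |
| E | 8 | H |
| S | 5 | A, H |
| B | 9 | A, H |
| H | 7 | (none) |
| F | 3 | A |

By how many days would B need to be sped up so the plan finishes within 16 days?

Current finish: 18 days; target: 16.
B is on every critical path, so each day cut from B cuts the finish by one (this holds down to a finish of 15).
Need 18 − 16 = 2 days off B → B becomes 7 days, finish becomes 16.

2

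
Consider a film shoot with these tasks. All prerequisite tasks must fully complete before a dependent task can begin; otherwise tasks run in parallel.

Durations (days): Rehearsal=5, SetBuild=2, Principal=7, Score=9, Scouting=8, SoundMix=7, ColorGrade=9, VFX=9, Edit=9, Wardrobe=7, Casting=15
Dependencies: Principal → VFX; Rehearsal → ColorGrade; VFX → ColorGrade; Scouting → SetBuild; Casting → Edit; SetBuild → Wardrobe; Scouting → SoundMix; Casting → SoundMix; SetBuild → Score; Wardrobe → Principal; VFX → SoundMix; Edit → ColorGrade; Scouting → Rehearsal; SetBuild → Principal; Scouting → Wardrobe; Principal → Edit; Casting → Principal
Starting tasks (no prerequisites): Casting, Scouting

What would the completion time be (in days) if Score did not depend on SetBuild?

Original critical path: Scouting→SetBuild→Wardrobe→Principal→VFX→ColorGrade = 8+2+7+7+9+9 = 42 ⇒ 42 days.
Without SetBuild→Score, Score's earliest start moves from 10 to 0.
New critical path: Scouting→SetBuild→Wardrobe→Principal→VFX→ColorGrade = 8+2+7+7+9+9 = 42 ⇒ 42 days.

42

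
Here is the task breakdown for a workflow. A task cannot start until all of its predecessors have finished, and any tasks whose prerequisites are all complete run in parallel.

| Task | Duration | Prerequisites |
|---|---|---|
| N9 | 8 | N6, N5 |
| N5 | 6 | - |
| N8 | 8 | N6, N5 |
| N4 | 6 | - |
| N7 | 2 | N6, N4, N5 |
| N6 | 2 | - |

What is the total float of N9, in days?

0

The longest chain is N5→N8 = 6+8 = 14; overall finish 14 days.
The longest chain containing N9 totals 14 days.
Float = 14 − 14 = 0.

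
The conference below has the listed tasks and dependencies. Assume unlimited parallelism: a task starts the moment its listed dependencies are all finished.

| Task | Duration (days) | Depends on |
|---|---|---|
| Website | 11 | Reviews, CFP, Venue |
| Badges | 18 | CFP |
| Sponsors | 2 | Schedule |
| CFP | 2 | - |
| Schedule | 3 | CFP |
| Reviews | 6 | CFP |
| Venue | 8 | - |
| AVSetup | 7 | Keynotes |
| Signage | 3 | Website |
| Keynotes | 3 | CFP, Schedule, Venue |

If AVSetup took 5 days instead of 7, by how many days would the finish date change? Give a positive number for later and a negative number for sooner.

Baseline: Venue→Website→Signage = 8+11+3 = 22 → 22 days.
AVSetup has 4 days of float (longest path through it is 18).
The critical path is still Venue→Website→Signage; finish is now 22 days.
Change in finish: 22 − 22 = +0 days.

0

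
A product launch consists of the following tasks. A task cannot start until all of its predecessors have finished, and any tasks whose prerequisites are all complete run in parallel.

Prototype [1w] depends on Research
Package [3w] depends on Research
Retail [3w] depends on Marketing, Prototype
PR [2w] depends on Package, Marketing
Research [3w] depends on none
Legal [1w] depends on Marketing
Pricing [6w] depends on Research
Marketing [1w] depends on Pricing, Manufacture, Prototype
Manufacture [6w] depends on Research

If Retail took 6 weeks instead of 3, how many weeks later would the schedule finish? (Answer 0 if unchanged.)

Critical path before the change: Research→Manufacture→Marketing→Retail = 3+6+1+3 = 13 giving 13 weeks.
Retail lies on that path, so at 6 weeks the path becomes 16 weeks.
That remains the longest chain; total 16 weeks.
Change in finish: 16 − 13 = +3 weeks.

3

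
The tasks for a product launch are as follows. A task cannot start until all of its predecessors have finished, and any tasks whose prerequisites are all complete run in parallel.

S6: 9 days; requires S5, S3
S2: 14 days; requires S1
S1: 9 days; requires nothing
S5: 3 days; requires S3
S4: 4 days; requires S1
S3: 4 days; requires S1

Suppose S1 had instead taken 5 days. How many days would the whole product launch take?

Actual critical path: S1→S3→S5→S6 = 9+4+3+9 = 25 ⇒ 25 days.
Since S1 is critical, the -4 change carries straight to that chain (now 21 days).
That remains the longest chain; total 21 days.

21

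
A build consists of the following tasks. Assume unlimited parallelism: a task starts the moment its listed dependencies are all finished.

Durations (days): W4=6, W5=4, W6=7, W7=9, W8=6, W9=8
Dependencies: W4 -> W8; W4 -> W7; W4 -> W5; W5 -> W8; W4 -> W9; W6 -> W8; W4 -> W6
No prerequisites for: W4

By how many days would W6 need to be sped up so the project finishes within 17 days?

Current finish: 19 days; target: 17.
W6 is on every critical path, so each day cut from W6 cuts the finish by one (this holds down to a finish of 16).
Need 19 − 17 = 2 days off W6 → W6 becomes 5 days, finish becomes 17.

2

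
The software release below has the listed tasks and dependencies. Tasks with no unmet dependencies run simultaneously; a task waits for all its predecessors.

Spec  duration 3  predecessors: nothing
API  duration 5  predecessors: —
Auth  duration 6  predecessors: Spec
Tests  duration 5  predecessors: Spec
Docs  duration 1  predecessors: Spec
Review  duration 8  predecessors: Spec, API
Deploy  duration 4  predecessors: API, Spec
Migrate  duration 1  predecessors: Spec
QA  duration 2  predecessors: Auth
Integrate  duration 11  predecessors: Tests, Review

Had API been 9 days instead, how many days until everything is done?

28

Critical path before the change: API→Review→Integrate = 5+8+11 = 24 giving 24 days.
API is on the critical path; changing it to 9 makes that path 28 days.
That remains the longest chain; total 28 days.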